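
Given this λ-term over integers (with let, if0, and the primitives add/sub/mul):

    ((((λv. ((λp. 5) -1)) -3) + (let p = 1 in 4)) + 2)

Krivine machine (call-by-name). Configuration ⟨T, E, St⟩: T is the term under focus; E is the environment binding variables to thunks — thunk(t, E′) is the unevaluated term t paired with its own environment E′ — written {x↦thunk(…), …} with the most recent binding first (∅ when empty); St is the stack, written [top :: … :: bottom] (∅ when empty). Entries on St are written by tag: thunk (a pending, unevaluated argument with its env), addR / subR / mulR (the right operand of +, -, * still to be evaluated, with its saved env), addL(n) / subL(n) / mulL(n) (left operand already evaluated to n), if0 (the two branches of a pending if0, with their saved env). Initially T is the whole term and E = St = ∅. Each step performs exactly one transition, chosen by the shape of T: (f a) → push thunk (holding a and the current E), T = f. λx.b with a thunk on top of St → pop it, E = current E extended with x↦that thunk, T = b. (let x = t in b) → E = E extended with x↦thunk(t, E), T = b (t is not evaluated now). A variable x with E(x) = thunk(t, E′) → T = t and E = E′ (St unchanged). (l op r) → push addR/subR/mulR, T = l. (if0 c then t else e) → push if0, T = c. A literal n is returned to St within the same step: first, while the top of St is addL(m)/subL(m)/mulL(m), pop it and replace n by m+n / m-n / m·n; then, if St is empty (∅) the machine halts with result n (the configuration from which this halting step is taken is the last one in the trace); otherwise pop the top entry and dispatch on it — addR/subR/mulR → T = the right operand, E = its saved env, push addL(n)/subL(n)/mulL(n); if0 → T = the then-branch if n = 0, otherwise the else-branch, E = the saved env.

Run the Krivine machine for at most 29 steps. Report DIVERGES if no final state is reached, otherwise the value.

0. ⟨T=((((λv. ((λp. 5) -1)) -3) + (let p = 1 in 4)) + 2); E=∅; St=∅⟩
1. ⟨T=(((λv. ((λp. 5) -1)) -3) + (let p = 1 in 4)); E=∅; St=[addR]⟩
2. ⟨T=((λv. ((λp. 5) -1)) -3); E=∅; St=[addR :: addR]⟩
3. ⟨T=(λv. ((λp. 5) -1)); E=∅; St=[thunk :: addR :: addR]⟩
4. ⟨T=((λp. 5) -1); E={v↦thunk(-3, ∅)}; St=[addR :: addR]⟩
5. ⟨T=(λp. 5); E={v↦thunk(-3, ∅)}; St=[thunk :: addR :: addR]⟩
6. ⟨T=5; E={p↦thunk(-1, {v↦thunk(-3, ∅)}), v↦thunk(-3, ∅)}; St=[addR :: addR]⟩
7. ⟨T=(let p = 1 in 4); E=∅; St=[addL(5) :: addR]⟩
8. ⟨T=4; E={p↦thunk(1, ∅)}; St=[addL(5) :: addR]⟩
9. ⟨T=2; E=∅; St=[addL(9)]⟩
→ final value 11

Answer: 11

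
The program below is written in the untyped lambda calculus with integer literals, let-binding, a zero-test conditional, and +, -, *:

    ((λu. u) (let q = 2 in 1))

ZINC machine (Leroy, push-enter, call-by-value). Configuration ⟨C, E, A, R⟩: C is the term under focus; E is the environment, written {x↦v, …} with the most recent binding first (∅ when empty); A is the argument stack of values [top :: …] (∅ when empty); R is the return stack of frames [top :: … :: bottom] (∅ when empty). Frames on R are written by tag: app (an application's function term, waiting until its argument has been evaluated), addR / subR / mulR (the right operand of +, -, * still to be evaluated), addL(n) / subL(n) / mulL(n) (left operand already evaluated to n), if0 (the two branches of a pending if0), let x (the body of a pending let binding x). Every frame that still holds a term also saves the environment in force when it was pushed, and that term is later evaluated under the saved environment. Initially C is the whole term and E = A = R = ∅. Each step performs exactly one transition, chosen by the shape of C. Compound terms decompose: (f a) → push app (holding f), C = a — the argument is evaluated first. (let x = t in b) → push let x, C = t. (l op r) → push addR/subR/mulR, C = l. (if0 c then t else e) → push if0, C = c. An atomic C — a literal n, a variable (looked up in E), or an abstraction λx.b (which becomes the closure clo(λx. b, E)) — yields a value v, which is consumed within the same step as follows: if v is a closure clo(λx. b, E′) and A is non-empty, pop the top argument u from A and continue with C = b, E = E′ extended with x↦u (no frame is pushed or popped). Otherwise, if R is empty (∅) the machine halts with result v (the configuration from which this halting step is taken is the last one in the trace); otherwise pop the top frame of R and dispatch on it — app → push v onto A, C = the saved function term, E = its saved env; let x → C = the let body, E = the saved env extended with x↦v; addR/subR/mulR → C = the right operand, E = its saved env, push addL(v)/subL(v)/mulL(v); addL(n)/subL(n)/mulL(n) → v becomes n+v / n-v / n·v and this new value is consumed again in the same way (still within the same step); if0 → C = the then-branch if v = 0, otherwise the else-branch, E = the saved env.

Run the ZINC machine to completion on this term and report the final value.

Answer: 1

Execution trace:
step 0: <C=((λu. u) (let q = 2 in 1)), E=∅, A=∅, R=∅>
step 1: <C=(let q = 2 in 1), E=∅, A=∅, R=[app]>
step 2: <C=2, E=∅, A=∅, R=[let q :: app]>
step 3: <C=1, E={q↦2}, A=∅, R=[app]>
step 4: <C=(λu. u), E=∅, A=[1], R=∅>
step 5: <C=u, E={u↦1}, A=∅, R=∅>
→ final value 1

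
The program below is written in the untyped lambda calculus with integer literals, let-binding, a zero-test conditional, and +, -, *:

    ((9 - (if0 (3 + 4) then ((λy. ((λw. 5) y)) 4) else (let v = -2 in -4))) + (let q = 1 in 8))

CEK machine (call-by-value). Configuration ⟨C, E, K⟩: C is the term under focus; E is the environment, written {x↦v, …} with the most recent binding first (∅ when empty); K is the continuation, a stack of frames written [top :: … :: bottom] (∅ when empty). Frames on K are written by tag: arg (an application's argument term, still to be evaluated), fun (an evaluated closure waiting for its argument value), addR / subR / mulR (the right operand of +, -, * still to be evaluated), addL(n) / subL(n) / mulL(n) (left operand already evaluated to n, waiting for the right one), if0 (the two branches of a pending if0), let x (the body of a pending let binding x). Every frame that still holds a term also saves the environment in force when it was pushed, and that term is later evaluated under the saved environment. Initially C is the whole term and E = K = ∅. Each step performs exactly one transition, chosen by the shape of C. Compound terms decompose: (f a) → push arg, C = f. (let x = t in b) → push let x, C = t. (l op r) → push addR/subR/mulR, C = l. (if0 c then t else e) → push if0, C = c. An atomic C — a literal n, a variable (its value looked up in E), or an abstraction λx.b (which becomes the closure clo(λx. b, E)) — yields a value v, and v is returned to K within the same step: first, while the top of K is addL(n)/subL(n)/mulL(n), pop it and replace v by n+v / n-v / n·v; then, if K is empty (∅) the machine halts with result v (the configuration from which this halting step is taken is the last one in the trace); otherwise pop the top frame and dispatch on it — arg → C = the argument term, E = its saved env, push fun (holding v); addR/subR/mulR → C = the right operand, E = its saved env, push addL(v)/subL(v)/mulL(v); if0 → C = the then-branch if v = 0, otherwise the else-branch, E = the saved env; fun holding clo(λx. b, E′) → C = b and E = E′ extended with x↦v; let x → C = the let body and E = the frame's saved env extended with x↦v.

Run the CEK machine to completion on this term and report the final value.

t=0: [C=((9 - (if0 (3 + 4) then ((λy. ((λw. 5) y)) 4) else (let v = -2 in -4))) + (let q = 1 in 8)) | E=∅ | K=∅]
t=1: [C=(9 - (if0 (3 + 4) then ((λy. ((λw. 5) y)) 4) else (let v = -2 in -4))) | E=∅ | K=[addR]]
t=2: [C=9 | E=∅ | K=[subR :: addR]]
t=3: [C=(if0 (3 + 4) then ((λy. ((λw. 5) y)) 4) else (let v = -2 in -4)) | E=∅ | K=[subL(9) :: addR]]
t=4: [C=(3 + 4) | E=∅ | K=[if0 :: subL(9) :: addR]]
t=5: [C=3 | E=∅ | K=[addR :: if0 :: subL(9) :: addR]]
t=6: [C=4 | E=∅ | K=[addL(3) :: if0 :: subL(9) :: addR]]
t=7: [C=(let v = -2 in -4) | E=∅ | K=[subL(9) :: addR]]
t=8: [C=-2 | E=∅ | K=[let v :: subL(9) :: addR]]
t=9: [C=-4 | E={v↦-2} | K=[subL(9) :: addR]]
t=10: [C=(let q = 1 in 8) | E=∅ | K=[addL(13)]]
t=11: [C=1 | E=∅ | K=[let q :: addL(13)]]
t=12: [C=8 | E={q↦1} | K=[addL(13)]]
→ final value 21

Answer: 21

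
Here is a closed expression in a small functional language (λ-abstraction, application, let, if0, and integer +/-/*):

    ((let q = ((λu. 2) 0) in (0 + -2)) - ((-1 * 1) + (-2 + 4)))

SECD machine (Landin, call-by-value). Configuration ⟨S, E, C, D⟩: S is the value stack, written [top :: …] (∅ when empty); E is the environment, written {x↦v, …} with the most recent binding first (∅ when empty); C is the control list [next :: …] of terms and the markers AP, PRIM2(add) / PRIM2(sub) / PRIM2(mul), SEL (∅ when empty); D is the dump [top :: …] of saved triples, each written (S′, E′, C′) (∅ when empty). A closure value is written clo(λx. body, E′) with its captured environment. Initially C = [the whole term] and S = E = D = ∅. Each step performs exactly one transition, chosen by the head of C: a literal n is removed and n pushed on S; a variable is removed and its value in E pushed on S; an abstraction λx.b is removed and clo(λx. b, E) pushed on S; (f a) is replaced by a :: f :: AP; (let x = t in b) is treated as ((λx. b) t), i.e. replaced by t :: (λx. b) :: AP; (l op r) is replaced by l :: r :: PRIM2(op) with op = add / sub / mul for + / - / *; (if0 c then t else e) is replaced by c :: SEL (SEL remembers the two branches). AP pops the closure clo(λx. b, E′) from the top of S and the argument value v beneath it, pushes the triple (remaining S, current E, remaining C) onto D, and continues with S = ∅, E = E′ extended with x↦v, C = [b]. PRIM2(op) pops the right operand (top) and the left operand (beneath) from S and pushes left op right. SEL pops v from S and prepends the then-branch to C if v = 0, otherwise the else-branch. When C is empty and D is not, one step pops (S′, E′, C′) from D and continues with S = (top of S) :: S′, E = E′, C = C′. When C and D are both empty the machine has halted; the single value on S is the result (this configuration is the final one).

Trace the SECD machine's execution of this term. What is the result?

t=0: [S=∅ | E=∅ | C=[((let q = ((λu. 2) 0) in (0 + -2)) - ((-1 * 1) + (-2 + 4)))] | D=∅]
t=1: [S=∅ | E=∅ | C=[(let q = ((λu. 2) 0) in (0 + -2)) :: ((-1 * 1) + (-2 + 4)) :: PRIM2(sub)] | D=∅]
t=2: [S=∅ | E=∅ | C=[((λu. 2) 0) :: (λq. (0 + -2)) :: AP :: ((-1 * 1) + (-2 + 4)) :: PRIM2(sub)] | D=∅]
t=3: [S=∅ | E=∅ | C=[0 :: (λu. 2) :: AP :: (λq. (0 + -2)) :: AP :: ((-1 * 1) + (-2 + 4)) :: PRIM2(sub)] | D=∅]
t=4: [S=[0] | E=∅ | C=[(λu. 2) :: AP :: (λq. (0 + -2)) :: AP :: ((-1 * 1) + (-2 + 4)) :: PRIM2(sub)] | D=∅]
t=5: [S=[clo(λu. 2, ∅) :: 0] | E=∅ | C=[AP :: (λq. (0 + -2)) :: AP :: ((-1 * 1) + (-2 + 4)) :: PRIM2(sub)] | D=∅]
t=6: [S=∅ | E={u↦0} | C=[2] | D=[(∅, ∅, [(λq. (0 + -2)) :: AP :: ((-1 * 1) + (-2 + 4)) :: PRIM2(sub)])]]
t=7: [S=[2] | E={u↦0} | C=∅ | D=[(∅, ∅, [(λq. (0 + -2)) :: AP :: ((-1 * 1) + (-2 + 4)) :: PRIM2(sub)])]]
t=8: [S=[2] | E=∅ | C=[(λq. (0 + -2)) :: AP :: ((-1 * 1) + (-2 + 4)) :: PRIM2(sub)] | D=∅]
t=9: [S=[clo(λq. (0 + -2), ∅) :: 2] | E=∅ | C=[AP :: ((-1 * 1) + (-2 + 4)) :: PRIM2(sub)] | D=∅]
t=10: [S=∅ | E={q↦2} | C=[(0 + -2)] | D=[(∅, ∅, [((-1 * 1) + (-2 + 4)) :: PRIM2(sub)])]]
t=11: [S=∅ | E={q↦2} | C=[0 :: -2 :: PRIM2(add)] | D=[(∅, ∅, [((-1 * 1) + (-2 + 4)) :: PRIM2(sub)])]]
t=12: [S=[0] | E={q↦2} | C=[-2 :: PRIM2(add)] | D=[(∅, ∅, [((-1 * 1) + (-2 + 4)) :: PRIM2(sub)])]]
t=13: [S=[-2 :: 0] | E={q↦2} | C=[PRIM2(add)] | D=[(∅, ∅, [((-1 * 1) + (-2 + 4)) :: PRIM2(sub)])]]
t=14: [S=[-2] | E={q↦2} | C=∅ | D=[(∅, ∅, [((-1 * 1) + (-2 + 4)) :: PRIM2(sub)])]]
t=15: [S=[-2] | E=∅ | C=[((-1 * 1) + (-2 + 4)) :: PRIM2(sub)] | D=∅]
t=16: [S=[-2] | E=∅ | C=[(-1 * 1) :: (-2 + 4) :: PRIM2(add) :: PRIM2(sub)] | D=∅]
t=17: [S=[-2] | E=∅ | C=[-1 :: 1 :: PRIM2(mul) :: (-2 + 4) :: PRIM2(add) :: PRIM2(sub)] | D=∅]
t=18: [S=[-1 :: -2] | E=∅ | C=[1 :: PRIM2(mul) :: (-2 + 4) :: PRIM2(add) :: PRIM2(sub)] | D=∅]
t=19: [S=[1 :: -1 :: -2] | E=∅ | C=[PRIM2(mul) :: (-2 + 4) :: PRIM2(add) :: PRIM2(sub)] | D=∅]
t=20: [S=[-1 :: -2] | E=∅ | C=[(-2 + 4) :: PRIM2(add) :: PRIM2(sub)] | D=∅]
t=21: [S=[-1 :: -2] | E=∅ | C=[-2 :: 4 :: PRIM2(add) :: PRIM2(add) :: PRIM2(sub)] | D=∅]
t=22: [S=[-2 :: -1 :: -2] | E=∅ | C=[4 :: PRIM2(add) :: PRIM2(add) :: PRIM2(sub)] | D=∅]
t=23: [S=[4 :: -2 :: -1 :: -2] | E=∅ | C=[PRIM2(add) :: PRIM2(add) :: PRIM2(sub)] | D=∅]
t=24: [S=[2 :: -1 :: -2] | E=∅ | C=[PRIM2(add) :: PRIM2(sub)] | D=∅]
t=25: [S=[1 :: -2] | E=∅ | C=[PRIM2(sub)] | D=∅]
t=26: [S=[-3] | E=∅ | C=∅ | D=∅]
→ final value -3

Answer: -3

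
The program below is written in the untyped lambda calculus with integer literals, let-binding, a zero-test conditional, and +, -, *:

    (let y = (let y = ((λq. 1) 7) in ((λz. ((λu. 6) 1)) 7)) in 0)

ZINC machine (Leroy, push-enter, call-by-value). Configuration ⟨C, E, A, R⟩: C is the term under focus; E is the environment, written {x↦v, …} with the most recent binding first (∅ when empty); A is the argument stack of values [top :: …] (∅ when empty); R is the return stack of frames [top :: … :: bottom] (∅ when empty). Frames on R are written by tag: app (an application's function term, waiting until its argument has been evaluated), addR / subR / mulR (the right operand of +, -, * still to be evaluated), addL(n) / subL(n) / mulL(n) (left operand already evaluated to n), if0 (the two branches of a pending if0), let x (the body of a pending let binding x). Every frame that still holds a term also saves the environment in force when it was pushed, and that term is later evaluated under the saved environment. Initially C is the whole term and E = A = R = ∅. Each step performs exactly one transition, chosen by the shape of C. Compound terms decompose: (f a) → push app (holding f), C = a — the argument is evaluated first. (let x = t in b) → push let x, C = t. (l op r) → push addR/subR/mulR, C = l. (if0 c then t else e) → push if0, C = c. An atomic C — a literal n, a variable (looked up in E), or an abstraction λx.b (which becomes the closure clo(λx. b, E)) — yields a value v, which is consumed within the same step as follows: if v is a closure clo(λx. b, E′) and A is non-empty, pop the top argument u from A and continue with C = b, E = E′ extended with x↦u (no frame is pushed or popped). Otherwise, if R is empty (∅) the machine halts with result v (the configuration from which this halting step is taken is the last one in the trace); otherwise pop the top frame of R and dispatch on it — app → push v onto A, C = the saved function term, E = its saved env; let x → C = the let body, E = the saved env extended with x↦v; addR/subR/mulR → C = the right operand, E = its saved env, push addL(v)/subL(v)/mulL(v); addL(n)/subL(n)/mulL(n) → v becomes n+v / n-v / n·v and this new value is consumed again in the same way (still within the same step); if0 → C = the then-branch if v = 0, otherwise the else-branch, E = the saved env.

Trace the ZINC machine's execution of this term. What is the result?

t=0: [C=(let y = (let y = ((λq. 1) 7) in ((λz. ((λu. 6) 1)) 7)) in 0) | E=∅ | A=∅ | R=∅]
t=1: [C=(let y = ((λq. 1) 7) in ((λz. ((λu. 6) 1)) 7)) | E=∅ | A=∅ | R=[let y]]
t=2: [C=((λq. 1) 7) | E=∅ | A=∅ | R=[let y :: let y]]
t=3: [C=7 | E=∅ | A=∅ | R=[app :: let y :: let y]]
t=4: [C=(λq. 1) | E=∅ | A=[7] | R=[let y :: let y]]
t=5: [C=1 | E={q↦7} | A=∅ | R=[let y :: let y]]
t=6: [C=((λz. ((λu. 6) 1)) 7) | E={y↦1} | A=∅ | R=[let y]]
t=7: [C=7 | E={y↦1} | A=∅ | R=[app :: let y]]
t=8: [C=(λz. ((λu. 6) 1)) | E={y↦1} | A=[7] | R=[let y]]
t=9: [C=((λu. 6) 1) | E={z↦7, y↦1} | A=∅ | R=[let y]]
t=10: [C=1 | E={z↦7, y↦1} | A=∅ | R=[app :: let y]]
t=11: [C=(λu. 6) | E={z↦7, y↦1} | A=[1] | R=[let y]]
t=12: [C=6 | E={u↦1, z↦7, y↦1} | A=∅ | R=[let y]]
t=13: [C=0 | E={y↦6} | A=∅ | R=∅]
→ final value 0

Answer: 0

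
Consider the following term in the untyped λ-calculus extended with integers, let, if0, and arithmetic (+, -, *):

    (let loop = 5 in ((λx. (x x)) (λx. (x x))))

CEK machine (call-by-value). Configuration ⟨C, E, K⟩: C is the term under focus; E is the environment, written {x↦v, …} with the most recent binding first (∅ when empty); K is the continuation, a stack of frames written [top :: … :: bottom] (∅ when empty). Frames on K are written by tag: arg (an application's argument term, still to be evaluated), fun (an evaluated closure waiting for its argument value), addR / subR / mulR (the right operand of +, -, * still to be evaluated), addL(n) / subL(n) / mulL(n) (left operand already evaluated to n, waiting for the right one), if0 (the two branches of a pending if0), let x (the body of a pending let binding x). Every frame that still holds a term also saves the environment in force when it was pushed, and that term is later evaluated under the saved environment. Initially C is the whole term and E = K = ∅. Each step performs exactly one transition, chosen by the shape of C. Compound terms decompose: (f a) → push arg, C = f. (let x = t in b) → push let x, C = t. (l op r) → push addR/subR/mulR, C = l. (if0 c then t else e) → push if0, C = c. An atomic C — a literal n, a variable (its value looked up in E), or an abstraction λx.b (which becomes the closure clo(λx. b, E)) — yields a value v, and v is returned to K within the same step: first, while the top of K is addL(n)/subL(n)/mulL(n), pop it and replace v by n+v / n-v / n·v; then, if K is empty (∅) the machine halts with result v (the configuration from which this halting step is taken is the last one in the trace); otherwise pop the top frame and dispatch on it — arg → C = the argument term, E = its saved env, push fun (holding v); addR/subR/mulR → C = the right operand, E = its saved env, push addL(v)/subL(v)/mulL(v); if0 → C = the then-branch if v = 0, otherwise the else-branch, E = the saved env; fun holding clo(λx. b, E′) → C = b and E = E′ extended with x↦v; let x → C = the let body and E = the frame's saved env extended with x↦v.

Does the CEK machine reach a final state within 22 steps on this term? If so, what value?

[0] ⟨C=(let loop = 5 in ((λx. (x x)) (λx. (x x)))); E=∅; K=∅⟩
[1] ⟨C=5; E=∅; K=[let loop]⟩
[2] ⟨C=((λx. (x x)) (λx. (x x))); E={loop↦5}; K=∅⟩
[3] ⟨C=(λx. (x x)); E={loop↦5}; K=[arg]⟩
[4] ⟨C=(λx. (x x)); E={loop↦5}; K=[fun]⟩
[5] ⟨C=(x x); E={x↦clo(λx. (x x), {loop↦5}), loop↦5}; K=∅⟩
[6] ⟨C=x; E={x↦clo(λx. (x x), {loop↦5}), loop↦5}; K=[arg]⟩
[7] ⟨C=x; E={x↦clo(λx. (x x), {loop↦5}), loop↦5}; K=[fun]⟩
… configuration repeats with period 3 (steps 5–7 recur indefinitely) …

Answer: DIVERGES (no final state within 22 steps)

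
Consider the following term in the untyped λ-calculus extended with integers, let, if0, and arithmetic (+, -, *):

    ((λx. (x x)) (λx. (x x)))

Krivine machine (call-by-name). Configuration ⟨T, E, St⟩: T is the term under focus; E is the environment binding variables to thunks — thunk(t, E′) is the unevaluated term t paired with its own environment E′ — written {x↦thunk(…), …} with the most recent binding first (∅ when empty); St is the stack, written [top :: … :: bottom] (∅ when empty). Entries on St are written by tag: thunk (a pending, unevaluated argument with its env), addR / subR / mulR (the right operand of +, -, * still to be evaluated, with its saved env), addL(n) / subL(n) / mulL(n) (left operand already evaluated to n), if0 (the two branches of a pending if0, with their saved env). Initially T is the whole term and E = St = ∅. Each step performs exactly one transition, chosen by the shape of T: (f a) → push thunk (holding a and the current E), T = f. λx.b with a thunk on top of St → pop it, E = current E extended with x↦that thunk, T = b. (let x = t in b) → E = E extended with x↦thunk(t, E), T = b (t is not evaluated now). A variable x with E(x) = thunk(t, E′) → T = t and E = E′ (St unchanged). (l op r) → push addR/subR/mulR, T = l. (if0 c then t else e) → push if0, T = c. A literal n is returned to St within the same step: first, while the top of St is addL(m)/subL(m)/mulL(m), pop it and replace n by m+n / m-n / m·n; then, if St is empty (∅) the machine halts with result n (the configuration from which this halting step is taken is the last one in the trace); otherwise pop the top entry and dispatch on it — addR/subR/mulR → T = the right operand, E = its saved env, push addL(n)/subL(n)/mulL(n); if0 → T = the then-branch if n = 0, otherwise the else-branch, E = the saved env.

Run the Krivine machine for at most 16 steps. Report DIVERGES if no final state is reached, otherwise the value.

Answer: DIVERGES (no final state within 16 steps)

Machine steps:
step 0: <T=((λx. (x x)) (λx. (x x))), E=∅, St=∅>
step 1: <T=(λx. (x x)), E=∅, St=[thunk]>
step 2: <T=(x x), E={x↦thunk((λx. (x x)), ∅)}, St=∅>
step 3: <T=x, E={x↦thunk((λx. (x x)), ∅)}, St=[thunk]>
step 4: <T=(λx. (x x)), E=∅, St=[thunk]>
step 5: <T=(x x), E={x↦thunk(x, {x↦thunk((λx. (x x)), ∅)})}, St=∅>
step 6: <T=x, E={x↦thunk(x, {x↦thunk((λx. (x x)), ∅)})}, St=[thunk]>
step 7: <T=x, E={x↦thunk((λx. (x x)), ∅)}, St=[thunk]>
step 8: <T=(λx. (x x)), E=∅, St=[thunk]>
step 9: <T=(x x), E={x↦thunk(x, {x↦thunk(x, {x↦thunk((λx. (x x)), ∅)})})}, St=∅>
step 10: <T=x, E={x↦thunk(x, {x↦thunk(x, {x↦thunk((λx. (x x)), ∅)})})}, St=[thunk]>
step 11: <T=x, E={x↦thunk(x, {x↦thunk((λx. (x x)), ∅)})}, St=[thunk]>
step 12: <T=x, E={x↦thunk((λx. (x x)), ∅)}, St=[thunk]>
step 13: <T=(λx. (x x)), E=∅, St=[thunk]>
step 14: <T=(x x), E={x↦thunk(x, {x↦thunk(x, {x↦thunk(x, {x↦thunk((λx. (x x)), ∅)})})})}, St=∅>
step 15: <T=x, E={x↦thunk(x, {x↦thunk(x, {x↦thunk(x, {x↦thunk((λx. (x x)), ∅)})})})}, St=[thunk]>
step 16: <T=x, E={x↦thunk(x, {x↦thunk(x, {x↦thunk((λx. (x x)), ∅)})})}, St=[thunk]>
→ 16 transitions taken and the configuration is still not final: no result within 16 steps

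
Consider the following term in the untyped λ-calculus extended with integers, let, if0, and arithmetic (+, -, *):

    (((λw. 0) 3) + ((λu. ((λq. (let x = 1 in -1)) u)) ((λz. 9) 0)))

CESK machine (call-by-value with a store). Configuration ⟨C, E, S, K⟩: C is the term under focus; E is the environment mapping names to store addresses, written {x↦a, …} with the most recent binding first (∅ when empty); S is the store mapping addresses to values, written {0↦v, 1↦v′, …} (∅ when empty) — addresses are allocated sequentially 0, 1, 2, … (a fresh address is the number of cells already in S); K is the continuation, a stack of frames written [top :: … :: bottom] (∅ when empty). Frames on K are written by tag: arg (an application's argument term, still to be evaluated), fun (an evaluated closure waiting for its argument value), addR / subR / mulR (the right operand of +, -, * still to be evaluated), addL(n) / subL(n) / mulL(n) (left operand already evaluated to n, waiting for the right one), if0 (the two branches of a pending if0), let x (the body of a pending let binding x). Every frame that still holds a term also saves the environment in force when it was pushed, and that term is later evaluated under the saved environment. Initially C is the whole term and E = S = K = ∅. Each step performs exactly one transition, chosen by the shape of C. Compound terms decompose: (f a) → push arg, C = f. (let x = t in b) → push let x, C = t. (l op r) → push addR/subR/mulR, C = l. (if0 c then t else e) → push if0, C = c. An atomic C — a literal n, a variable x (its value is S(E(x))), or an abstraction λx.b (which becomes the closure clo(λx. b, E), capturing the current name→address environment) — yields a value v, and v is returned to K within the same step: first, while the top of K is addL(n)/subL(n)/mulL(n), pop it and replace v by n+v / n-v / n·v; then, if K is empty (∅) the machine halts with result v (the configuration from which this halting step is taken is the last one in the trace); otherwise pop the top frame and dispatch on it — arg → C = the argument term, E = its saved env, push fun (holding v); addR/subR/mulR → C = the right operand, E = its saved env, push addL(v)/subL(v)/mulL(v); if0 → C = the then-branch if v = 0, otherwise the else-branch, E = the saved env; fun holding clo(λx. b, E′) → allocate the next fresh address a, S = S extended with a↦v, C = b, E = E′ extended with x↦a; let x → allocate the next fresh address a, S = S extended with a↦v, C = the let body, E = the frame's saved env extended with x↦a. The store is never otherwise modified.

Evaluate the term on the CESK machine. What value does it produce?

t=0: <C=(((λw. 0) 3) + ((λu. ((λq. (let x = 1 in -1)) u)) ((λz. 9) 0))), E=∅, S=∅, K=∅>
t=1: <C=((λw. 0) 3), E=∅, S=∅, K=[addR]>
t=2: <C=(λw. 0), E=∅, S=∅, K=[arg :: addR]>
t=3: <C=3, E=∅, S=∅, K=[fun :: addR]>
t=4: <C=0, E={w↦0}, S={0↦3}, K=[addR]>
t=5: <C=((λu. ((λq. (let x = 1 in -1)) u)) ((λz. 9) 0)), E=∅, S={0↦3}, K=[addL(0)]>
t=6: <C=(λu. ((λq. (let x = 1 in -1)) u)), E=∅, S={0↦3}, K=[arg :: addL(0)]>
t=7: <C=((λz. 9) 0), E=∅, S={0↦3}, K=[fun :: addL(0)]>
t=8: <C=(λz. 9), E=∅, S={0↦3}, K=[arg :: fun :: addL(0)]>
t=9: <C=0, E=∅, S={0↦3}, K=[fun :: fun :: addL(0)]>
t=10: <C=9, E={z↦1}, S={0↦3, 1↦0}, K=[fun :: addL(0)]>
t=11: <C=((λq. (let x = 1 in -1)) u), E={u↦2}, S={0↦3, 1↦0, 2↦9}, K=[addL(0)]>
t=12: <C=(λq. (let x = 1 in -1)), E={u↦2}, S={0↦3, 1↦0, 2↦9}, K=[arg :: addL(0)]>
t=13: <C=u, E={u↦2}, S={0↦3, 1↦0, 2↦9}, K=[fun :: addL(0)]>
t=14: <C=(let x = 1 in -1), E={q↦3, u↦2}, S={0↦3, 1↦0, 2↦9, 3↦9}, K=[addL(0)]>
t=15: <C=1, E={q↦3, u↦2}, S={0↦3, 1↦0, 2↦9, 3↦9}, K=[let x :: addL(0)]>
t=16: <C=-1, E={x↦4, q↦3, u↦2}, S={0↦3, 1↦0, 2↦9, 3↦9, 4↦1}, K=[addL(0)]>
→ final value -1

Answer: -1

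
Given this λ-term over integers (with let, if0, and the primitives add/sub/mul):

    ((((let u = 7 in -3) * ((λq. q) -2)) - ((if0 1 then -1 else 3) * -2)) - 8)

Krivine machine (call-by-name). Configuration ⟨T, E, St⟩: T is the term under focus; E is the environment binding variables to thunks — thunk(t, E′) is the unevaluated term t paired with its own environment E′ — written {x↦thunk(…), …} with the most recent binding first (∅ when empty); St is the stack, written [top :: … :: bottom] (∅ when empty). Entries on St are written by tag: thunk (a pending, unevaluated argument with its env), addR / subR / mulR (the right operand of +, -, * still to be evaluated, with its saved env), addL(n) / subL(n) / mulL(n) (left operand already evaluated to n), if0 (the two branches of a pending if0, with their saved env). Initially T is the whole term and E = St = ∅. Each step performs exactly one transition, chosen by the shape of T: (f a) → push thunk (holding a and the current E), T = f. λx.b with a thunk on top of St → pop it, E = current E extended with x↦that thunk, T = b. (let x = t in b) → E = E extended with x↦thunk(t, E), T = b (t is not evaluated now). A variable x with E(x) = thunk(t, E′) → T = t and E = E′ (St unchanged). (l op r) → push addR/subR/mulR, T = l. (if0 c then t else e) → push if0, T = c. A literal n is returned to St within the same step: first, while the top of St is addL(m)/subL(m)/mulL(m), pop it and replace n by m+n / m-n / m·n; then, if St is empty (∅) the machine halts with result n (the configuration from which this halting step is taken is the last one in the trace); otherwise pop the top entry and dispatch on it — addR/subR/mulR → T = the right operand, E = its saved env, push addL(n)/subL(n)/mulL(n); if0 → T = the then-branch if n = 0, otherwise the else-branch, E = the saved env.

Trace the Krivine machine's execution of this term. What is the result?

t=0: [T=((((let u = 7 in -3) * ((λq. q) -2)) - ((if0 1 then -1 else 3) * -2)) - 8) | E=∅ | St=∅]
t=1: [T=(((let u = 7 in -3) * ((λq. q) -2)) - ((if0 1 then -1 else 3) * -2)) | E=∅ | St=[subR]]
t=2: [T=((let u = 7 in -3) * ((λq. q) -2)) | E=∅ | St=[subR :: subR]]
t=3: [T=(let u = 7 in -3) | E=∅ | St=[mulR :: subR :: subR]]
t=4: [T=-3 | E={u↦thunk(7, ∅)} | St=[mulR :: subR :: subR]]
t=5: [T=((λq. q) -2) | E=∅ | St=[mulL(-3) :: subR :: subR]]
t=6: [T=(λq. q) | E=∅ | St=[thunk :: mulL(-3) :: subR :: subR]]
t=7: [T=q | E={q↦thunk(-2, ∅)} | St=[mulL(-3) :: subR :: subR]]
t=8: [T=-2 | E=∅ | St=[mulL(-3) :: subR :: subR]]
t=9: [T=((if0 1 then -1 else 3) * -2) | E=∅ | St=[subL(6) :: subR]]
t=10: [T=(if0 1 then -1 else 3) | E=∅ | St=[mulR :: subL(6) :: subR]]
t=11: [T=1 | E=∅ | St=[if0 :: mulR :: subL(6) :: subR]]
t=12: [T=3 | E=∅ | St=[mulR :: subL(6) :: subR]]
t=13: [T=-2 | E=∅ | St=[mulL(3) :: subL(6) :: subR]]
t=14: [T=8 | E=∅ | St=[subL(12)]]
→ final value 4

Answer: 4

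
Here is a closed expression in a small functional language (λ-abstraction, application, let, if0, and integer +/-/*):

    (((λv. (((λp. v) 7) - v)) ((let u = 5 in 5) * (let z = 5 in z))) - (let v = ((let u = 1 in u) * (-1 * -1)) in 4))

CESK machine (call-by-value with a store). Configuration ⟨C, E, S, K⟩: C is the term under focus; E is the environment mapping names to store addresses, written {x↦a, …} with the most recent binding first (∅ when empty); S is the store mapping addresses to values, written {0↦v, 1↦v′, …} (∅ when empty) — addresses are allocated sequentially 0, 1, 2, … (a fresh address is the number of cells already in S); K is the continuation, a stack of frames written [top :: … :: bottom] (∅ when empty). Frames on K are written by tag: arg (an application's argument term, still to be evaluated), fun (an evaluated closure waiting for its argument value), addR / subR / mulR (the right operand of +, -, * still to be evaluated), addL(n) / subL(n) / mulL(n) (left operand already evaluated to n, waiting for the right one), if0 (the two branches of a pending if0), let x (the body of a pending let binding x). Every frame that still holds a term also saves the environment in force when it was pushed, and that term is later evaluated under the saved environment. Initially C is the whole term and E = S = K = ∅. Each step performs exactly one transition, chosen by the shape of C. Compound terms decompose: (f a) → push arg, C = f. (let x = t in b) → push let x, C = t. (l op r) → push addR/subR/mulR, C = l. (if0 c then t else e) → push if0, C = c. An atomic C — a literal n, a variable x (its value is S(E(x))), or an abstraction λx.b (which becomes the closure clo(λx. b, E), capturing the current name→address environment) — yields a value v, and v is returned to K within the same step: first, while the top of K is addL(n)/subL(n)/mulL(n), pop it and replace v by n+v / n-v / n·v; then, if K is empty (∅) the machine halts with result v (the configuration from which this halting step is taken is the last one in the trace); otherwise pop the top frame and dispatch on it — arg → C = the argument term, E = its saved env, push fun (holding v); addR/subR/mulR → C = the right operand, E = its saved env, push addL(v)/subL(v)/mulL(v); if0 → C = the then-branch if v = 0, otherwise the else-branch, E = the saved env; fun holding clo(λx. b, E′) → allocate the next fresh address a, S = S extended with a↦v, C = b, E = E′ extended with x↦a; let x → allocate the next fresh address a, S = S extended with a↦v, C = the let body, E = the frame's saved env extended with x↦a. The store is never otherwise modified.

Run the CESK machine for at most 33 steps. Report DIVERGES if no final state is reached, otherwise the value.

step 0: ⟨C=(((λv. (((λp. v) 7) - v)) ((let u = 5 in 5) * (let z = 5 in z))) - (let v = ((let u = 1 in u) * (-1 * -1)) in 4)); E=∅; S=∅; K=∅⟩
step 1: ⟨C=((λv. (((λp. v) 7) - v)) ((let u = 5 in 5) * (let z = 5 in z))); E=∅; S=∅; K=[subR]⟩
step 2: ⟨C=(λv. (((λp. v) 7) - v)); E=∅; S=∅; K=[arg :: subR]⟩
step 3: ⟨C=((let u = 5 in 5) * (let z = 5 in z)); E=∅; S=∅; K=[fun :: subR]⟩
step 4: ⟨C=(let u = 5 in 5); E=∅; S=∅; K=[mulR :: fun :: subR]⟩
step 5: ⟨C=5; E=∅; S=∅; K=[let u :: mulR :: fun :: subR]⟩
step 6: ⟨C=5; E={u↦0}; S={0↦5}; K=[mulR :: fun :: subR]⟩
step 7: ⟨C=(let z = 5 in z); E=∅; S={0↦5}; K=[mulL(5) :: fun :: subR]⟩
step 8: ⟨C=5; E=∅; S={0↦5}; K=[let z :: mulL(5) :: fun :: subR]⟩
step 9: ⟨C=z; E={z↦1}; S={0↦5, 1↦5}; K=[mulL(5) :: fun :: subR]⟩
step 10: ⟨C=(((λp. v) 7) - v); E={v↦2}; S={0↦5, 1↦5, 2↦25}; K=[subR]⟩
step 11: ⟨C=((λp. v) 7); E={v↦2}; S={0↦5, 1↦5, 2↦25}; K=[subR :: subR]⟩
step 12: ⟨C=(λp. v); E={v↦2}; S={0↦5, 1↦5, 2↦25}; K=[arg :: subR :: subR]⟩
step 13: ⟨C=7; E={v↦2}; S={0↦5, 1↦5, 2↦25}; K=[fun :: subR :: subR]⟩
step 14: ⟨C=v; E={p↦3, v↦2}; S={0↦5, 1↦5, 2↦25, 3↦7}; K=[subR :: subR]⟩
step 15: ⟨C=v; E={v↦2}; S={0↦5, 1↦5, 2↦25, 3↦7}; K=[subL(25) :: subR]⟩
step 16: ⟨C=(let v = ((let u = 1 in u) * (-1 * -1)) in 4); E=∅; S={0↦5, 1↦5, 2↦25, 3↦7}; K=[subL(0)]⟩
step 17: ⟨C=((let u = 1 in u) * (-1 * -1)); E=∅; S={0↦5, 1↦5, 2↦25, 3↦7}; K=[let v :: subL(0)]⟩
step 18: ⟨C=(let u = 1 in u); E=∅; S={0↦5, 1↦5, 2↦25, 3↦7}; K=[mulR :: let v :: subL(0)]⟩
step 19: ⟨C=1; E=∅; S={0↦5, 1↦5, 2↦25, 3↦7}; K=[let u :: mulR :: let v :: subL(0)]⟩
step 20: ⟨C=u; E={u↦4}; S={0↦5, 1↦5, 2↦25, 3↦7, 4↦1}; K=[mulR :: let v :: subL(0)]⟩
step 21: ⟨C=(-1 * -1); E=∅; S={0↦5, 1↦5, 2↦25, 3↦7, 4↦1}; K=[mulL(1) :: let v :: subL(0)]⟩
step 22: ⟨C=-1; E=∅; S={0↦5, 1↦5, 2↦25, 3↦7, 4↦1}; K=[mulR :: mulL(1) :: let v :: subL(0)]⟩
step 23: ⟨C=-1; E=∅; S={0↦5, 1↦5, 2↦25, 3↦7, 4↦1}; K=[mulL(-1) :: mulL(1) :: let v :: subL(0)]⟩
step 24: ⟨C=4; E={v↦5}; S={0↦5, 1↦5, 2↦25, 3↦7, 4↦1, 5↦1}; K=[subL(0)]⟩
→ final value -4

Answer: -4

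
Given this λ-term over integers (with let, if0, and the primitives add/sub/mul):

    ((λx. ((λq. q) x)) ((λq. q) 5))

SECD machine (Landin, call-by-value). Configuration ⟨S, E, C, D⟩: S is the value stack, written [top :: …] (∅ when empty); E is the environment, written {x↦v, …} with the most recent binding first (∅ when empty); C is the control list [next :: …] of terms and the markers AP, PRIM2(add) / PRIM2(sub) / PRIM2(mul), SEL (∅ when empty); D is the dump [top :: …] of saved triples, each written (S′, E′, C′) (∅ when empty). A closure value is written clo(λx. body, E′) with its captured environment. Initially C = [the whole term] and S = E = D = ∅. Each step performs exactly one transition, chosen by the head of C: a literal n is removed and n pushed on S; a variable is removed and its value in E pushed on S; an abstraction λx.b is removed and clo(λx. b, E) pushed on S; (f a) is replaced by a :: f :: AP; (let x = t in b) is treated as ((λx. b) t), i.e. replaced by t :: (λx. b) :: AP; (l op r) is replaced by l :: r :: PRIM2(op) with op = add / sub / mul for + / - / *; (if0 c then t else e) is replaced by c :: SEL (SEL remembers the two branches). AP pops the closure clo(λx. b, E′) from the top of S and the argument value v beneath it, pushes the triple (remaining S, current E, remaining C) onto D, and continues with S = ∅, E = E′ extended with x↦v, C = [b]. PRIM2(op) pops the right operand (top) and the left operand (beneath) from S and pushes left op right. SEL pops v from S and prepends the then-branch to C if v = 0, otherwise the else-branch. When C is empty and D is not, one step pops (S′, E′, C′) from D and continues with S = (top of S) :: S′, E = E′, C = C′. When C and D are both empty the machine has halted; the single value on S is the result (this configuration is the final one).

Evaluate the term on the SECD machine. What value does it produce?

[0] ⟨S=∅; E=∅; C=[((λx. ((λq. q) x)) ((λq. q) 5))]; D=∅⟩
[1] ⟨S=∅; E=∅; C=[((λq. q) 5) :: (λx. ((λq. q) x)) :: AP]; D=∅⟩
[2] ⟨S=∅; E=∅; C=[5 :: (λq. q) :: AP :: (λx. ((λq. q) x)) :: AP]; D=∅⟩
[3] ⟨S=[5]; E=∅; C=[(λq. q) :: AP :: (λx. ((λq. q) x)) :: AP]; D=∅⟩
[4] ⟨S=[clo(λq. q, ∅) :: 5]; E=∅; C=[AP :: (λx. ((λq. q) x)) :: AP]; D=∅⟩
[5] ⟨S=∅; E={q↦5}; C=[q]; D=[(∅, ∅, [(λx. ((λq. q) x)) :: AP])]⟩
[6] ⟨S=[5]; E={q↦5}; C=∅; D=[(∅, ∅, [(λx. ((λq. q) x)) :: AP])]⟩
[7] ⟨S=[5]; E=∅; C=[(λx. ((λq. q) x)) :: AP]; D=∅⟩
[8] ⟨S=[clo(λx. ((λq. q) x), ∅) :: 5]; E=∅; C=[AP]; D=∅⟩
[9] ⟨S=∅; E={x↦5}; C=[((λq. q) x)]; D=[(∅, ∅, ∅)]⟩
[10] ⟨S=∅; E={x↦5}; C=[x :: (λq. q) :: AP]; D=[(∅, ∅, ∅)]⟩
[11] ⟨S=[5]; E={x↦5}; C=[(λq. q) :: AP]; D=[(∅, ∅, ∅)]⟩
[12] ⟨S=[clo(λq. q, {x↦5}) :: 5]; E={x↦5}; C=[AP]; D=[(∅, ∅, ∅)]⟩
[13] ⟨S=∅; E={q↦5, x↦5}; C=[q]; D=[(∅, {x↦5}, ∅) :: (∅, ∅, ∅)]⟩
[14] ⟨S=[5]; E={q↦5, x↦5}; C=∅; D=[(∅, {x↦5}, ∅) :: (∅, ∅, ∅)]⟩
[15] ⟨S=[5]; E={x↦5}; C=∅; D=[(∅, ∅, ∅)]⟩
[16] ⟨S=[5]; E=∅; C=∅; D=∅⟩
→ final value 5

Answer: 5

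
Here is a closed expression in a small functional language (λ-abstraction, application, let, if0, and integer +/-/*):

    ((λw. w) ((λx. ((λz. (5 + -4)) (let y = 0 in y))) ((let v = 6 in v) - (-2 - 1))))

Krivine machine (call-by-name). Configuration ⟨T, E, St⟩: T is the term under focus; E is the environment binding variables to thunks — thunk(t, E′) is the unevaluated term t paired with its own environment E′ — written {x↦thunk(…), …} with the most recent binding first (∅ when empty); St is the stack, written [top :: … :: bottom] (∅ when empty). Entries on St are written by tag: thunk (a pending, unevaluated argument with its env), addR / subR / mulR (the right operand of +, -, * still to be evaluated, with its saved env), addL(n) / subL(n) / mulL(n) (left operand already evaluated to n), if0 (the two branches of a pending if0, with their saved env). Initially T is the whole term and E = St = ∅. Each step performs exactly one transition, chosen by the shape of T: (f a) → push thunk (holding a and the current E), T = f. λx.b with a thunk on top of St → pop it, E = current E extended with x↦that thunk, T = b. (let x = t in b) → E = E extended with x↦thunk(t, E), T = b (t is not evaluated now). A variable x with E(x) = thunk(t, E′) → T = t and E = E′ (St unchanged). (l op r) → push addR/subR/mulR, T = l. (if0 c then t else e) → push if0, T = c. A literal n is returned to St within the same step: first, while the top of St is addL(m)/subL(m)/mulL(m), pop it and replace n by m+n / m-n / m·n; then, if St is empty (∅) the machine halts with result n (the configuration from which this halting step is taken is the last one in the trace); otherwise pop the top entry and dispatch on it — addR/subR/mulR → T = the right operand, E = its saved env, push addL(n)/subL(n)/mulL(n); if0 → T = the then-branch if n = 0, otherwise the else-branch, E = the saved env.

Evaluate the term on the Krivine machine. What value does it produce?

0. [T=((λw. w) ((λx. ((λz. (5 + -4)) (let y = 0 in y))) ((let v = 6 in v) - (-2 - 1)))) | E=∅ | St=∅]
1. [T=(λw. w) | E=∅ | St=[thunk]]
2. [T=w | E={w↦thunk(((λx. ((λz. (5 + -4)) (let y = 0 in y))) ((let v = 6 in v) - (-2 - 1))), ∅)} | St=∅]
3. [T=((λx. ((λz. (5 + -4)) (let y = 0 in y))) ((let v = 6 in v) - (-2 - 1))) | E=∅ | St=∅]
4. [T=(λx. ((λz. (5 + -4)) (let y = 0 in y))) | E=∅ | St=[thunk]]
5. [T=((λz. (5 + -4)) (let y = 0 in y)) | E={x↦thunk(((let v = 6 in v) - (-2 - 1)), ∅)} | St=∅]
6. [T=(λz. (5 + -4)) | E={x↦thunk(((let v = 6 in v) - (-2 - 1)), ∅)} | St=[thunk]]
7. [T=(5 + -4) | E={z↦thunk((let y = 0 in y), {x↦thunk(((let v = 6 in v) - (-2 - 1)), ∅)}), x↦thunk(((let v = 6 in v) - (-2 - 1)), ∅)} | St=∅]
8. [T=5 | E={z↦thunk((let y = 0 in y), {x↦thunk(((let v = 6 in v) - (-2 - 1)), ∅)}), x↦thunk(((let v = 6 in v) - (-2 - 1)), ∅)} | St=[addR]]
9. [T=-4 | E={z↦thunk((let y = 0 in y), {x↦thunk(((let v = 6 in v) - (-2 - 1)), ∅)}), x↦thunk(((let v = 6 in v) - (-2 - 1)), ∅)} | St=[addL(5)]]
→ final value 1

Answer: 1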